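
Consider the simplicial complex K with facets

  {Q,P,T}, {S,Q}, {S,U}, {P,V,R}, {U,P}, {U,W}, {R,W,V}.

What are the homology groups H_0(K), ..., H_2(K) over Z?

H_0 ≅ Z,  H_1 ≅ Z^2,  H_2 = 0.

Fix the vertex order P < Q < R < S < T < U < V < W and write every simplex with vertices in increasing order. Then dim K = 2 and the simplices of K are:

  0-simplices (8): P, Q, R, S, T, U, V, W
  1-simplices (12): PQ, PR, PT, PU, PV, QS, QT, RV, RW, SU, UW, VW
  2-simplices (3): PQT, PRV, RVW

giving chain groups C_0 ≅ Z^8, C_1 ≅ Z^12, C_2 ≅ Z^3.

∂_1: C_1 → C_0 is given by ∂[p,q] = [q] − [p].
The resulting 8×12 matrix has rank 7, and its Smith normal form has invariant factors (1,1,1,1,1,1,1).

The boundary map ∂_2: C_2 → C_1 maps a triangle to the signed sum of its edges. For instance
  ∂PRV = RV − PV + PR,
  ∂PQT = QT − PT + PQ.
This gives a 12×3 integer matrix of rank 3; reducing to Smith normal form yields diagonal entries (1,1,1).

From H_k ≅ ker(∂_k) / im(∂_{k+1}) we obtain:

  H_0: rank C_0 − rank ∂_1 = 8 − 7 = 1, and the invariant factors of ∂_1 are all 1, so H_0 = Z.
  H_1: rank ker ∂_1 − rank ∂_2 = (12 − 7) − 3 = 2, and the invariant factors of ∂_2 are all 1, so H_1 = Z^2.
  H_2: rank ker ∂_2 − rank ∂_3 = (3 − 3) − 0 = 0, and there is no ∂_3, so H_2 = 0.

As a check, the Euler characteristic is 8 − 12 + 3 = -1, which agrees with 1 − 2 + 0 = -1.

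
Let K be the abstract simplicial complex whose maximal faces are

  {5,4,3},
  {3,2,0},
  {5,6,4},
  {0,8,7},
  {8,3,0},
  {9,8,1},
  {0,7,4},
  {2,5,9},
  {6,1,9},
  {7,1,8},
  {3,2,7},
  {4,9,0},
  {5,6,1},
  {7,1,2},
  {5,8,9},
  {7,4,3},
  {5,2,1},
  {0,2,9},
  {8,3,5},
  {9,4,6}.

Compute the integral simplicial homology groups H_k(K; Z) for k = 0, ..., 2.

H_0 = Z,  H_1 = Z ⊕ Z/2Z,  H_2 = 0.

K has 10 vertices, 30 edges, 20 triangles.
rank ∂_0 = 0, rank ∂_1 = 9 ⇒ b_0 = 10 − 0 − 9 = 1; all invariant factors of ∂_1 are 1 so no torsion. So H_0 = Z.
rank ∂_1 = 9, rank ∂_2 = 20 ⇒ b_1 = 30 − 9 − 20 = 1; ∂_2 has invariant factor(s) [2] giving torsion. So H_1 = Z ⊕ Z/2Z.
rank ∂_2 = 20, rank ∂_3 = 0 ⇒ b_2 = 20 − 20 − 0 = 0. So H_2 = 0.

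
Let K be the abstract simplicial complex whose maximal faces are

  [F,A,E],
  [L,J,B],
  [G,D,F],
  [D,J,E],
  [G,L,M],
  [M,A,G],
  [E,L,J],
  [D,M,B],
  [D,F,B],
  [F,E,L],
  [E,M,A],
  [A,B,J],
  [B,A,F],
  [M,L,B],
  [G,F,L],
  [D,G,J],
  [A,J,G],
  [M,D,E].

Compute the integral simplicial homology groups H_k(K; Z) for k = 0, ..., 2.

H_0 ≅ Z,  H_1 ≅ Z^2,  H_2 ≅ Z.

We work with the vertex ordering A < B < D < E < F < G < J < L < M. The simplices of K, each written with vertices in increasing order, are:

  0-simplices (9): A, B, D, E, F, G, J, L, M
  1-simplices (27): AB, AE, AF, AG, AJ, AM, BD, BF, BJ, BL, BM, DE, DF, DG, DJ, DM, EF, EJ, EL, EM, FG, FL, GJ, GL, GM, JL, LM
  2-simplices (18): ABF, ABJ, AEF, AEM, AGJ, AGM, BDF, BDM, BJL, BLM, DEJ, DEM, DFG, DGJ, EFL, EJL, FGL, GLM

so the chain groups are C_0 ≅ Z^9, C_1 ≅ Z^27, C_2 ≅ Z^18.

Boundary ∂_1: C_1 → C_0 maps an edge to its endpoints' difference, ∂[p,q] = q − p. For instance
  ∂BJ = J − B.
This gives a 9×27 integer matrix of rank 8; reducing to Smith normal form yields diagonal entries (1,1,1,1,1,1,1,1).

∂_2: C_2 → C_1 acts by ∂[p,q,r] = [q,r] − [p,r] + [p,q]. For instance
  ∂EJL = JL − EL + EJ,
  ∂AGM = GM − AM + AG.
As a 27×18 matrix over Z this has rank 17, with invariant factors (1,1,1,1,1,1,1,1,1,1,1,1,1,1,1,1,1).

Computing H_k = (kernel of ∂_k) / (image of ∂_{k+1}):

  H_0: rank C_0 − rank ∂_1 = 9 − 8 = 1, and the invariant factors of ∂_1 are all 1, so H_0 ≅ Z.
  H_1: rank ker ∂_1 − rank ∂_2 = (27 − 8) − 17 = 2, and the invariant factors of ∂_2 are all 1, so H_1 ≅ Z^2.
  H_2: rank ker ∂_2 − rank ∂_3 = (18 − 17) − 0 = 1, and there is no ∂_3, so H_2 ≅ Z.

As a check, the Euler characteristic is 9 − 27 + 18 = 0, which agrees with 1 − 2 + 1 = 0.
(K is a triangulation of the torus T^2.)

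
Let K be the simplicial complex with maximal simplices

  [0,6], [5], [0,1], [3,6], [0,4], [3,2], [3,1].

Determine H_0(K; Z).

Take the total order 0 < 1 < 2 < 3 < 4 < 5 < 6 on the vertex set. Then K (dimension 1) consists of the simplices:

  0-simplices (7): [0], [1], [2], [3], [4], [5], [6]
  1-simplices (6): [0,1], [0,4], [0,6], [1,3], [2,3], [3,6]

Hence C_0 ≅ Z^7, C_1 ≅ Z^6.

Boundary ∂_1: C_1 → C_0 maps an edge to its endpoints' difference, ∂[p,q] = q − p.
The 7×6 boundary matrix has rank 5 and Smith normal form diag(1,1,1,1,1).

Now H_k = ker ∂_k / im ∂_{k+1}, so:

  H_0: rank C_0 − rank ∂_1 = 7 − 5 = 2, and the invariant factors of ∂_1 are all 1, so H_0 = Z^2.

H_0 = Z^2.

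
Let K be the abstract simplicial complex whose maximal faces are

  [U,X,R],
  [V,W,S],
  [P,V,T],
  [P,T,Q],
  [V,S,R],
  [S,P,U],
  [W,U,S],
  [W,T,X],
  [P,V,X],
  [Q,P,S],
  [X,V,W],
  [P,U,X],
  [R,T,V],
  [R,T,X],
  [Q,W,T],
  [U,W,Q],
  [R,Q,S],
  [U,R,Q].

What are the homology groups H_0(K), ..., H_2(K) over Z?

We work with the vertex ordering P < Q < R < S < T < U < V < W < X. The simplices of K, each written with vertices in increasing order, are:

  0-simplices (9): P, Q, R, S, T, U, V, W, X
  1-simplices (27): PQ, PS, PT, PU, PV, PX, QR, QS, QT, QU, QW, RS, RT, RU, RV, RX, SU, SV, SW, TV, TW, TX, UW, UX, VW, VX, WX
  2-simplices (18): PQS, PQT, PSU, PTV, PUX, PVX, QRS, QRU, QTW, QUW, RSV, RTV, RTX, RUX, SUW, SVW, TWX, VWX

giving chain groups C_0 ≅ Z^9, C_1 ≅ Z^27, C_2 ≅ Z^18.

∂_1: C_1 → C_0 maps an edge to its endpoints' difference, ∂[p,q] = q − p. For instance
  ∂WX = X − W.
As a 9×27 matrix over Z this has rank 8, with invariant factors (1,1,1,1,1,1,1,1).

Boundary ∂_2: C_2 → C_1 acts by ∂[p,q,r] = [q,r] − [p,r] + [p,q]. For instance
  ∂SUW = UW − SW + SU,
  ∂RSV = SV − RV + RS.
This gives a 27×18 integer matrix of rank 18; reducing to Smith normal form yields diagonal entries (1,1,1,1,1,1,1,1,1,1,1,1,1,1,1,1,1,2).

Computing H_k = (kernel of ∂_k) / (image of ∂_{k+1}):

  H_0: rank C_0 − rank ∂_1 = 9 − 8 = 1, and the invariant factors of ∂_1 are all 1, so H_0 ≅ Z.
  H_1: rank ker ∂_1 − rank ∂_2 = (27 − 8) − 18 = 1, and ∂_2 has invariant factor 2 > 1, so H_1 ≅ Z ⊕ Z/2.
  H_2: rank ker ∂_2 − rank ∂_3 = (18 − 18) − 0 = 0, and there is no ∂_3, so H_2 ≅ 0.

H_0 ≅ Z,  H_1 ≅ Z ⊕ Z/2,  H_2 = 0.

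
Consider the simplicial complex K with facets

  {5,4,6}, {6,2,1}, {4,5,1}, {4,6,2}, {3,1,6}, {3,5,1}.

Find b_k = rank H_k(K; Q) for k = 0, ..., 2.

b_0 = 1, b_1 = 1, b_2 = 0.

Order the vertices as 1 < 2 < 3 < 4 < 5 < 6. Listing each simplex with vertices in this order, K has dimension 2 with simplices:

  0-simplices (6): [1], [2], [3], [4], [5], [6]
  1-simplices (12): [1,2], [1,3], [1,4], [1,5], [1,6], [2,4], [2,6], [3,5], [3,6], [4,5], [4,6], [5,6]
  2-simplices (6): [1,2,6], [1,3,5], [1,3,6], [1,4,5], [2,4,6], [4,5,6]

Hence C_0 ≅ Z^6, C_1 ≅ Z^12, C_2 ≅ Z^6.

The boundary map ∂_1: C_1 → C_0 sends each edge [p,q] (with p < q) to q − p.
The resulting 6×12 matrix has rank 5, and its Smith normal form has invariant factors (1,1,1,1,1).

The boundary map ∂_2: C_2 → C_1 maps a triangle to the signed sum of its edges. For instance
  ∂[1,2,6] = [2,6] − [1,6] + [1,2],
  ∂[1,3,5] = [3,5] − [1,5] + [1,3].
As a 12×6 matrix over Z this has rank 6, with invariant factors (1,1,1,1,1,1).

Now H_k = ker ∂_k / im ∂_{k+1}, so:

  H_0: rank C_0 − rank ∂_1 = 6 − 5 = 1, and the invariant factors of ∂_1 are all 1, so H_0 ≅ Z.
  H_1: rank ker ∂_1 − rank ∂_2 = (12 − 5) − 6 = 1, and the invariant factors of ∂_2 are all 1, so H_1 ≅ Z.
  H_2: rank ker ∂_2 − rank ∂_3 = (6 − 6) − 0 = 0, and there is no ∂_3, so H_2 ≅ 0.

As a check, the Euler characteristic is 6 − 12 + 6 = 0, which agrees with 1 − 1 + 0 = 0.
(K is a triangulation of the cylinder S^1 x I.)

Hence the Betti numbers are b_0 = 1, b_1 = 1, b_2 = 0.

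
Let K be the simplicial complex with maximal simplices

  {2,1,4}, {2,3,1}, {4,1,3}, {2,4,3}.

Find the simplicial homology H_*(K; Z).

Take the total order 1 < 2 < 3 < 4 on the vertex set. Then K (dimension 2) consists of the simplices:

  0-simplices (4): [1], [2], [3], [4]
  1-simplices (6): [1,2], [1,3], [1,4], [2,3], [2,4], [3,4]
  2-simplices (4): [1,2,3], [1,2,4], [1,3,4], [2,3,4]

giving chain groups C_0 ≅ Z^4, C_1 ≅ Z^6, C_2 ≅ Z^4.

The boundary map ∂_1: C_1 → C_0 is given by ∂[p,q] = [q] − [p]. For instance
  ∂[1,3] = [3] − [1].
The 4×6 boundary matrix has rank 3 and Smith normal form diag(1,1,1).

Boundary ∂_2: C_2 → C_1 acts by ∂[p,q,r] = [q,r] − [p,r] + [p,q]. For instance
  ∂[1,2,4] = [2,4] − [1,4] + [1,2],
  ∂[1,3,4] = [3,4] − [1,4] + [1,3].
This gives a 6×4 integer matrix of rank 3; reducing to Smith normal form yields diagonal entries (1,1,1).

Now H_k = ker ∂_k / im ∂_{k+1}, so:

  H_0: rank C_0 − rank ∂_1 = 4 − 3 = 1, and the invariant factors of ∂_1 are all 1, so H_0 ≅ Z.
  H_1: rank ker ∂_1 − rank ∂_2 = (6 − 3) − 3 = 0, and the invariant factors of ∂_2 are all 1, so H_1 ≅ 0.
  H_2: rank ker ∂_2 − rank ∂_3 = (4 − 3) − 0 = 1, and there is no ∂_3, so H_2 ≅ Z.

H_0 ≅ Z,  H_1 = 0,  H_2 ≅ Z.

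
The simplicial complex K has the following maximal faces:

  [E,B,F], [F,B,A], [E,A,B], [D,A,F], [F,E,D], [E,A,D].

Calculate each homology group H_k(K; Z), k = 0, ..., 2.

Order the vertices as A < B < D < E < F. Listing each simplex with vertices in this order, K has dimension 2 with simplices:

  0-simplices (5): A, B, D, E, F
  1-simplices (9): AB, AD, AE, AF, BE, BF, DE, DF, EF
  2-simplices (6): ABE, ABF, ADE, ADF, BEF, DEF

so the chain groups are C_0 ≅ Z^5, C_1 ≅ Z^9, C_2 ≅ Z^6.

Boundary ∂_1: C_1 → C_0 is given by ∂[p,q] = [q] − [p].
The resulting 5×9 matrix has rank 4, and its Smith normal form has invariant factors (1,1,1,1).

Boundary ∂_2: C_2 → C_1 sends each 2-simplex [p,q,r] to [q,r] − [p,r] + [p,q]. For instance
  ∂DEF = EF − DF + DE,
  ∂ADF = DF − AF + AD.
As a 9×6 matrix over Z this has rank 5, with invariant factors (1,1,1,1,1).

Computing H_k = (kernel of ∂_k) / (image of ∂_{k+1}):

  H_0: rank C_0 − rank ∂_1 = 5 − 4 = 1, and the invariant factors of ∂_1 are all 1, so H_0 ≅ Z.
  H_1: rank ker ∂_1 − rank ∂_2 = (9 − 4) − 5 = 0, and the invariant factors of ∂_2 are all 1, so H_1 ≅ 0.
  H_2: rank ker ∂_2 − rank ∂_3 = (6 − 5) − 0 = 1, and there is no ∂_3, so H_2 ≅ Z.

H_0 = Z,  H_1 = 0,  H_2 = Z.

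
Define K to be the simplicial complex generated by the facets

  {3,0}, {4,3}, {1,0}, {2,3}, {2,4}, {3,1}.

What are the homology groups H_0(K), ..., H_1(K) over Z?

We work with the vertex ordering 0 < 1 < 2 < 3 < 4. The simplices of K, each written with vertices in increasing order, are:

  0-simplices (5): [0], [1], [2], [3], [4]
  1-simplices (6): [0,1], [0,3], [1,3], [2,3], [2,4], [3,4]

giving chain groups C_0 ≅ Z^5, C_1 ≅ Z^6.

∂_1: C_1 → C_0 sends each edge [p,q] (with p < q) to q − p. For instance
  ∂[2,3] = [3] − [2].
The resulting 5×6 matrix has rank 4, and its Smith normal form has invariant factors (1,1,1,1).

From H_k ≅ ker(∂_k) / im(∂_{k+1}) we obtain:

  H_0: rank C_0 − rank ∂_1 = 5 − 4 = 1, and the invariant factors of ∂_1 are all 1, so H_0 ≅ Z.
  H_1: rank ker ∂_1 − rank ∂_2 = (6 − 4) − 0 = 2, and there is no ∂_2, so H_1 ≅ Z^2.

H_0 = Z,  H_1 = Z^2.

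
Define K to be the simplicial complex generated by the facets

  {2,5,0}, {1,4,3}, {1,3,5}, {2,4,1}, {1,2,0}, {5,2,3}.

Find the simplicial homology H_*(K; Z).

We work with the vertex ordering 0 < 1 < 2 < 3 < 4 < 5. The simplices of K, each written with vertices in increasing order, are:

  0-simplices (6): [0], [1], [2], [3], [4], [5]
  1-simplices (12): [0,1], [0,2], [0,5], [1,2], [1,3], [1,4], [1,5], [2,3], [2,4], [2,5], [3,4], [3,5]
  2-simplices (6): [0,1,2], [0,2,5], [1,2,4], [1,3,4], [1,3,5], [2,3,5]

Hence C_0 ≅ Z^6, C_1 ≅ Z^12, C_2 ≅ Z^6.

∂_1: C_1 → C_0 is given by ∂[p,q] = [q] − [p]. For instance
  ∂[1,4] = [4] − [1].
This gives a 6×12 integer matrix of rank 5; reducing to Smith normal form yields diagonal entries (1,1,1,1,1).

Boundary ∂_2: C_2 → C_1 maps a triangle to the signed sum of its edges. For instance
  ∂[0,1,2] = [1,2] − [0,2] + [0,1],
  ∂[1,3,5] = [3,5] − [1,5] + [1,3].
This gives a 12×6 integer matrix of rank 6; reducing to Smith normal form yields diagonal entries (1,1,1,1,1,1).

Now H_k = ker ∂_k / im ∂_{k+1}, so:

  H_0: rank C_0 − rank ∂_1 = 6 − 5 = 1, and the invariant factors of ∂_1 are all 1, so H_0 ≅ Z.
  H_1: rank ker ∂_1 − rank ∂_2 = (12 − 5) − 6 = 1, and the invariant factors of ∂_2 are all 1, so H_1 ≅ Z.
  H_2: rank ker ∂_2 − rank ∂_3 = (6 − 6) − 0 = 0, and there is no ∂_3, so H_2 ≅ 0.

H_0 ≅ Z,  H_1 ≅ Z,  H_2 = 0.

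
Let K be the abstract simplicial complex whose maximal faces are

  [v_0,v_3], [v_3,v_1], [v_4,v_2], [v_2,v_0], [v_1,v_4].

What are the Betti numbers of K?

We work with the vertex ordering v_0 < v_1 < v_2 < v_3 < v_4. The simplices of K, each written with vertices in increasing order, are:

  0-simplices (5): [v_0], [v_1], [v_2], [v_3], [v_4]
  1-simplices (5): [v_0,v_2], [v_0,v_3], [v_1,v_3], [v_1,v_4], [v_2,v_4]

giving chain groups C_0 ≅ Z^5, C_1 ≅ Z^5.

The boundary map ∂_1: C_1 → C_0 is given by ∂[p,q] = [q] − [p]. For instance
  ∂[v_1,v_4] = [v_4] − [v_1].
As a 5×5 matrix over Z this has rank 4, with invariant factors (1,1,1,1).

Computing H_k = (kernel of ∂_k) / (image of ∂_{k+1}):

  H_0: rank C_0 − rank ∂_1 = 5 − 4 = 1, and the invariant factors of ∂_1 are all 1, so H_0 ≅ Z.
  H_1: rank ker ∂_1 − rank ∂_2 = (5 − 4) − 0 = 1, and there is no ∂_2, so H_1 ≅ Z.

Hence the Betti numbers are b_0 = 1, b_1 = 1.

b_0 = 1, b_1 = 1.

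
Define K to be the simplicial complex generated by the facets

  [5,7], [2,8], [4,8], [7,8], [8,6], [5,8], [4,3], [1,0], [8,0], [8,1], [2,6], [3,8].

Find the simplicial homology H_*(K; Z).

H_0 = Z,  H_1 = Z^4.

K has 9 vertices, 12 edges.
rank ∂_0 = 0, rank ∂_1 = 8 ⇒ b_0 = 9 − 0 − 8 = 1; all invariant factors of ∂_1 are 1 so no torsion. So H_0 = Z.
rank ∂_1 = 8, rank ∂_2 = 0 ⇒ b_1 = 12 − 8 − 0 = 4. So H_1 = Z^4.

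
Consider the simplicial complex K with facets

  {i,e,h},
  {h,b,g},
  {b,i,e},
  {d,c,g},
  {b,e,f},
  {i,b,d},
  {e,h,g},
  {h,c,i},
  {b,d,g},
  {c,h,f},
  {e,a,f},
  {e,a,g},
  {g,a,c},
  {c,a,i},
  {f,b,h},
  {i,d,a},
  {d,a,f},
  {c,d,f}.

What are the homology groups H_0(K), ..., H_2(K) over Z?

Take the total order a < b < c < d < e < f < g < h < i on the vertex set. Then K (dimension 2) consists of the simplices:

  0-simplices (9): a, b, c, d, e, f, g, h, i
  1-simplices (27): ac, ad, ae, af, ag, ai, bd, be, bf, bg, bh, bi, cd, cf, cg, ch, ci, df, dg, di, ef, eg, eh, ei, fh, gh, hi
  2-simplices (18): acg, aci, adf, adi, aef, aeg, bdg, bdi, bef, bei, bfh, bgh, cdf, cdg, cfh, chi, egh, ehi

giving chain groups C_0 ≅ Z^9, C_1 ≅ Z^27, C_2 ≅ Z^18.

The boundary map ∂_1: C_1 → C_0 is given by ∂[p,q] = [q] − [p].
The 9×27 boundary matrix has rank 8 and Smith normal form diag(1,1,1,1,1,1,1,1).

Boundary ∂_2: C_2 → C_1 acts by ∂[p,q,r] = [q,r] − [p,r] + [p,q]. For instance
  ∂bfh = fh − bh + bf,
  ∂cfh = fh − ch + cf.
As a 27×18 matrix over Z this has rank 18, with invariant factors (1,1,1,1,1,1,1,1,1,1,1,1,1,1,1,1,1,2).

From H_k ≅ ker(∂_k) / im(∂_{k+1}) we obtain:

  H_0: rank C_0 − rank ∂_1 = 9 − 8 = 1, and the invariant factors of ∂_1 are all 1, so H_0 ≅ Z.
  H_1: rank ker ∂_1 − rank ∂_2 = (27 − 8) − 18 = 1, and ∂_2 has invariant factor 2 > 1, so H_1 ≅ Z ⊕ Z_2.
  H_2: rank ker ∂_2 − rank ∂_3 = (18 − 18) − 0 = 0, and there is no ∂_3, so H_2 ≅ 0.

As a check, the Euler characteristic is 9 − 27 + 18 = 0, which agrees with 1 − 1 + 0 = 0.

H_0 ≅ Z,  H_1 ≅ Z ⊕ Z_2,  H_2 = 0.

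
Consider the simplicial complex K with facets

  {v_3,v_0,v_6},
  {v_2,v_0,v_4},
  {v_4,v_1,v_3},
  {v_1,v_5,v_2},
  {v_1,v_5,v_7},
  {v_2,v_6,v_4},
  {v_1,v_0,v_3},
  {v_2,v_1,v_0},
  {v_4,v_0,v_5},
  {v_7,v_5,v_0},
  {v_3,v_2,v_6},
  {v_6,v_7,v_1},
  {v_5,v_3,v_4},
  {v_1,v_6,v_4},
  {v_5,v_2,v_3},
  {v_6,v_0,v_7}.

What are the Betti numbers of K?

Take the total order v_0 < v_1 < v_2 < v_3 < v_4 < v_5 < v_6 < v_7 on the vertex set. Then K (dimension 2) consists of the simplices:

  0-simplices (8): [v_0], [v_1], [v_2], [v_3], [v_4], [v_5], [v_6], [v_7]
  1-simplices (24): (24 of them)
  2-simplices (16): (16 of them)

giving chain groups C_0 ≅ Z^8, C_1 ≅ Z^24, C_2 ≅ Z^16.

The boundary map ∂_1: C_1 → C_0 is given by ∂[p,q] = [q] − [p]. For instance
  ∂[v_2,v_5] = [v_5] − [v_2].
As a 8×24 matrix over Z this has rank 7, with invariant factors (1,1,1,1,1,1,1).

The boundary map ∂_2: C_2 → C_1 sends each 2-simplex [p,q,r] to [q,r] − [p,r] + [p,q]. For instance
  ∂[v_0,v_5,v_7] = [v_5,v_7] − [v_0,v_7] + [v_0,v_5],
  ∂[v_1,v_5,v_7] = [v_5,v_7] − [v_1,v_7] + [v_1,v_5].
As a 24×16 matrix over Z this has rank 15, with invariant factors (1,1,1,1,1,1,1,1,1,1,1,1,1,1,1).

Now H_k = ker ∂_k / im ∂_{k+1}, so:

  H_0: rank C_0 − rank ∂_1 = 8 − 7 = 1, and the invariant factors of ∂_1 are all 1, so H_0 = Z.
  H_1: rank ker ∂_1 − rank ∂_2 = (24 − 7) − 15 = 2, and the invariant factors of ∂_2 are all 1, so H_1 = Z^2.
  H_2: rank ker ∂_2 − rank ∂_3 = (16 − 15) − 0 = 1, and there is no ∂_3, so H_2 = Z.

Hence the Betti numbers are b_0 = 1, b_1 = 2, b_2 = 1.

b_0 = 1, b_1 = 2, b_2 = 1.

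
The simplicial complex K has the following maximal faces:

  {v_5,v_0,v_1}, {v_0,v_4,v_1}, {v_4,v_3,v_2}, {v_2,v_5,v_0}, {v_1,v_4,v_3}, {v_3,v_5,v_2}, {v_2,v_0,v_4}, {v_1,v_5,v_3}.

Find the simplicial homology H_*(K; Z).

H_0 = Z,  H_1 = 0,  H_2 = Z.

Take the total order v_0 < v_1 < v_2 < v_3 < v_4 < v_5 on the vertex set. Then K (dimension 2) consists of the simplices:

  0-simplices (6): [v_0], [v_1], [v_2], [v_3], [v_4], [v_5]
  1-simplices (12): [v_0,v_1], [v_0,v_2], [v_0,v_4], [v_0,v_5], [v_1,v_3], [v_1,v_4], [v_1,v_5], [v_2,v_3], [v_2,v_4], [v_2,v_5], [v_3,v_4], [v_3,v_5]
  2-simplices (8): [v_0,v_1,v_4], [v_0,v_1,v_5], [v_0,v_2,v_4], [v_0,v_2,v_5], [v_1,v_3,v_4], [v_1,v_3,v_5], [v_2,v_3,v_4], [v_2,v_3,v_5]

giving chain groups C_0 ≅ Z^6, C_1 ≅ Z^12, C_2 ≅ Z^8.

∂_1: C_1 → C_0 is given by ∂[p,q] = [q] − [p]. For instance
  ∂[v_0,v_2] = [v_2] − [v_0].
The 6×12 boundary matrix has rank 5 and Smith normal form diag(1,1,1,1,1).

Boundary ∂_2: C_2 → C_1 acts by ∂[p,q,r] = [q,r] − [p,r] + [p,q]. For instance
  ∂[v_1,v_3,v_4] = [v_3,v_4] − [v_1,v_4] + [v_1,v_3],
  ∂[v_1,v_3,v_5] = [v_3,v_5] − [v_1,v_5] + [v_1,v_3].
This gives a 12×8 integer matrix of rank 7; reducing to Smith normal form yields diagonal entries (1,1,1,1,1,1,1).

Reading off H_k = ker ∂_k / im ∂_{k+1}:

  H_0: rank C_0 − rank ∂_1 = 6 − 5 = 1, and the invariant factors of ∂_1 are all 1, so H_0 = Z.
  H_1: rank ker ∂_1 − rank ∂_2 = (12 − 5) − 7 = 0, and the invariant factors of ∂_2 are all 1, so H_1 = 0.
  H_2: rank ker ∂_2 − rank ∂_3 = (8 − 7) − 0 = 1, and there is no ∂_3, so H_2 = Z.

As a check, the Euler characteristic is 6 − 12 + 8 = 2, which agrees with 1 − 0 + 1 = 2.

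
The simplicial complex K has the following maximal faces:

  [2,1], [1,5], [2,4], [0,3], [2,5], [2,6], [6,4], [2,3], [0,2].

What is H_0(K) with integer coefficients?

We work with the vertex ordering 0 < 1 < 2 < 3 < 4 < 5 < 6. The simplices of K, each written with vertices in increasing order, are:

  0-simplices (7): [0], [1], [2], [3], [4], [5], [6]
  1-simplices (9): [0,2], [0,3], [1,2], [1,5], [2,3], [2,4], [2,5], [2,6], [4,6]

giving chain groups C_0 ≅ Z^7, C_1 ≅ Z^9.

∂_1: C_1 → C_0 sends each edge [p,q] (with p < q) to q − p.
This gives a 7×9 integer matrix of rank 6; reducing to Smith normal form yields diagonal entries (1,1,1,1,1,1).

Reading off H_k = ker ∂_k / im ∂_{k+1}:

  H_0: rank C_0 − rank ∂_1 = 7 − 6 = 1, and the invariant factors of ∂_1 are all 1, so H_0 ≅ Z.

H_0 ≅ Z.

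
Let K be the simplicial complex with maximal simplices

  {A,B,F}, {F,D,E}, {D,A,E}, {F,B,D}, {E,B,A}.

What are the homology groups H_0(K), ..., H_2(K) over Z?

H_0 ≅ Z,  H_1 ≅ Z,  H_2 = 0.

Fix the vertex order A < B < D < E < F and write every simplex with vertices in increasing order. Then dim K = 2 and the simplices of K are:

  0-simplices (5): A, B, D, E, F
  1-simplices (10): AB, AD, AE, AF, BD, BE, BF, DE, DF, EF
  2-simplices (5): ABE, ABF, ADE, BDF, DEF

so the chain groups are C_0 ≅ Z^5, C_1 ≅ Z^10, C_2 ≅ Z^5.

Boundary ∂_1: C_1 → C_0 maps an edge to its endpoints' difference, ∂[p,q] = q − p. For instance
  ∂DE = E − D.
The resulting 5×10 matrix has rank 4, and its Smith normal form has invariant factors (1,1,1,1).

∂_2: C_2 → C_1 acts by ∂[p,q,r] = [q,r] − [p,r] + [p,q]. For instance
  ∂ABE = BE − AE + AB,
  ∂ABF = BF − AF + AB.
This gives a 10×5 integer matrix of rank 5; reducing to Smith normal form yields diagonal entries (1,1,1,1,1).

From H_k ≅ ker(∂_k) / im(∂_{k+1}) we obtain:

  H_0: rank C_0 − rank ∂_1 = 5 − 4 = 1, and the invariant factors of ∂_1 are all 1, so H_0 = Z.
  H_1: rank ker ∂_1 − rank ∂_2 = (10 − 4) − 5 = 1, and the invariant factors of ∂_2 are all 1, so H_1 = Z.
  H_2: rank ker ∂_2 − rank ∂_3 = (5 − 5) − 0 = 0, and there is no ∂_3, so H_2 = 0.

As a check, the Euler characteristic is 5 − 10 + 5 = 0, which agrees with 1 − 1 + 0 = 0.
(K is a triangulation of the Möbius band.)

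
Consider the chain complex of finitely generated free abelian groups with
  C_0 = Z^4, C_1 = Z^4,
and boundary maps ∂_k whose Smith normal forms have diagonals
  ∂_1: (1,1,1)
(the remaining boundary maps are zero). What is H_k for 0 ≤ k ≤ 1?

H_0: b_0 = 4 − 0 − 3 = 1; torsion from ∂_1 factors > 1: none. So H_0 ≅ Z.
H_1: b_1 = 4 − 3 − 0 = 1; torsion from ∂_2 factors > 1: none. So H_1 ≅ Z.

H_0 ≅ Z,  H_1 ≅ Z.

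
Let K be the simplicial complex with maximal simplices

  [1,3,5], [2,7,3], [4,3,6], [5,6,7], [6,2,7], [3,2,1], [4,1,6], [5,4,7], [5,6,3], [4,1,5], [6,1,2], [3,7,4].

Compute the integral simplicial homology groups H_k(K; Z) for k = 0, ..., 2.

H_0 ≅ Z,  H_1 ≅ Z/2Z,  H_2 = 0.

Fix the vertex order 1 < 2 < 3 < 4 < 5 < 6 < 7 and write every simplex with vertices in increasing order. Then dim K = 2 and the simplices of K are:

  0-simplices (7): [1], [2], [3], [4], [5], [6], [7]
  1-simplices (18): [1,2], [1,3], [1,4], [1,5], [1,6], [2,3], [2,6], [2,7], [3,4], [3,5], [3,6], [3,7], [4,5], [4,6], [4,7], [5,6], [5,7], [6,7]
  2-simplices (12): [1,2,3], [1,2,6], [1,3,5], [1,4,5], [1,4,6], [2,3,7], [2,6,7], [3,4,6], [3,4,7], [3,5,6], [4,5,7], [5,6,7]

Hence C_0 ≅ Z^7, C_1 ≅ Z^18, C_2 ≅ Z^12.

The boundary map ∂_1: C_1 → C_0 is given by ∂[p,q] = [q] − [p].
As a 7×18 matrix over Z this has rank 6, with invariant factors (1,1,1,1,1,1).

∂_2: C_2 → C_1 sends each 2-simplex [p,q,r] to [q,r] − [p,r] + [p,q]. For instance
  ∂[1,3,5] = [3,5] − [1,5] + [1,3],
  ∂[1,4,6] = [4,6] − [1,6] + [1,4].
The 18×12 boundary matrix has rank 12 and Smith normal form diag(1,1,1,1,1,1,1,1,1,1,1,2).

Now H_k = ker ∂_k / im ∂_{k+1}, so:

  H_0: rank C_0 − rank ∂_1 = 7 − 6 = 1, and the invariant factors of ∂_1 are all 1, so H_0 = Z.
  H_1: rank ker ∂_1 − rank ∂_2 = (18 − 6) − 12 = 0, and ∂_2 has invariant factor 2 > 1, so H_1 = Z/2Z.
  H_2: rank ker ∂_2 − rank ∂_3 = (12 − 12) − 0 = 0, and there is no ∂_3, so H_2 = 0.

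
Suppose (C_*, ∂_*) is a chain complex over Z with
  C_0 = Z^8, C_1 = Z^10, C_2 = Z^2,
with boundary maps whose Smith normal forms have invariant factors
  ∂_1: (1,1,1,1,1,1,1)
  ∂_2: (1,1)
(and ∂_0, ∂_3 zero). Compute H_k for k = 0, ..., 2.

H_0: b_0 = 8 − 0 − 7 = 1; torsion from ∂_1 factors > 1: none. So H_0 = Z.
H_1: b_1 = 10 − 7 − 2 = 1; torsion from ∂_2 factors > 1: none. So H_1 = Z.
H_2: b_2 = 2 − 2 − 0 = 0; torsion from ∂_3 factors > 1: none. So H_2 = 0.

H_0 = Z,  H_1 = Z,  H_2 = 0.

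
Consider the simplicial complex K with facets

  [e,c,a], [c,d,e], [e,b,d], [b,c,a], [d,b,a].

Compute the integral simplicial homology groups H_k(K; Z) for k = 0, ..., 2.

Fix the vertex order a < b < c < d < e and write every simplex with vertices in increasing order. Then dim K = 2 and the simplices of K are:

  0-simplices (5): a, b, c, d, e
  1-simplices (10): ab, ac, ad, ae, bc, bd, be, cd, ce, de
  2-simplices (5): abc, abd, ace, bde, cde

giving chain groups C_0 ≅ Z^5, C_1 ≅ Z^10, C_2 ≅ Z^5.

Boundary ∂_1: C_1 → C_0 is given by ∂[p,q] = [q] − [p]. For instance
  ∂be = e − b.
This gives a 5×10 integer matrix of rank 4; reducing to Smith normal form yields diagonal entries (1,1,1,1).

Boundary ∂_2: C_2 → C_1 maps a triangle to the signed sum of its edges. For instance
  ∂cde = de − ce + cd,
  ∂ace = ce − ae + ac.
The 10×5 boundary matrix has rank 5 and Smith normal form diag(1,1,1,1,1).

From H_k ≅ ker(∂_k) / im(∂_{k+1}) we obtain:

  H_0: rank C_0 − rank ∂_1 = 5 − 4 = 1, and the invariant factors of ∂_1 are all 1, so H_0 ≅ Z.
  H_1: rank ker ∂_1 − rank ∂_2 = (10 − 4) − 5 = 1, and the invariant factors of ∂_2 are all 1, so H_1 ≅ Z.
  H_2: rank ker ∂_2 − rank ∂_3 = (5 − 5) − 0 = 0, and there is no ∂_3, so H_2 ≅ 0.

As a check, the Euler characteristic is 5 − 10 + 5 = 0, which agrees with 1 − 1 + 0 = 0.
(K is a triangulation of the Möbius band.)

H_0 ≅ Z,  H_1 ≅ Z,  H_2 = 0.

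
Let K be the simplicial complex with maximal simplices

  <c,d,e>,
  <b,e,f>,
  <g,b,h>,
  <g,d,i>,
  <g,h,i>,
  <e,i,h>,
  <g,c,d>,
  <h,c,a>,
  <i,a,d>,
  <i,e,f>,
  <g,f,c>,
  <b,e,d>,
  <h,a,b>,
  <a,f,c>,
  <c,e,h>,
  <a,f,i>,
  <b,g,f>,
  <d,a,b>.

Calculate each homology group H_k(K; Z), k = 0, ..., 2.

K has 9 vertices, 27 edges, 18 triangles.
rank ∂_0 = 0, rank ∂_1 = 8 ⇒ b_0 = 9 − 0 − 8 = 1; all invariant factors of ∂_1 are 1 so no torsion. So H_0 ≅ Z.
rank ∂_1 = 8, rank ∂_2 = 17 ⇒ b_1 = 27 − 8 − 17 = 2; all invariant factors of ∂_2 are 1 so no torsion. So H_1 ≅ Z^2.
rank ∂_2 = 17, rank ∂_3 = 0 ⇒ b_2 = 18 − 17 − 0 = 1. So H_2 ≅ Z.

H_0 ≅ Z,  H_1 ≅ Z^2,  H_2 ≅ Z.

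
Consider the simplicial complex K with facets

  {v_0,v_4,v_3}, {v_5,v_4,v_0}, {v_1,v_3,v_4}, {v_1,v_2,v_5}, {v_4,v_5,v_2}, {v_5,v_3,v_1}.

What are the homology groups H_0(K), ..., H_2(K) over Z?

H_0 ≅ Z,  H_1 ≅ Z,  H_2 = 0.

Fix the vertex order v_0 < v_1 < v_2 < v_3 < v_4 < v_5 and write every simplex with vertices in increasing order. Then dim K = 2 and the simplices of K are:

  0-simplices (6): [v_0], [v_1], [v_2], [v_3], [v_4], [v_5]
  1-simplices (12): [v_0,v_3], [v_0,v_4], [v_0,v_5], [v_1,v_2], [v_1,v_3], [v_1,v_4], [v_1,v_5], [v_2,v_4], [v_2,v_5], [v_3,v_4], [v_3,v_5], [v_4,v_5]
  2-simplices (6): [v_0,v_3,v_4], [v_0,v_4,v_5], [v_1,v_2,v_5], [v_1,v_3,v_4], [v_1,v_3,v_5], [v_2,v_4,v_5]

so the chain groups are C_0 ≅ Z^6, C_1 ≅ Z^12, C_2 ≅ Z^6.

Boundary ∂_1: C_1 → C_0 maps an edge to its endpoints' difference, ∂[p,q] = q − p. For instance
  ∂[v_3,v_5] = [v_5] − [v_3].
This gives a 6×12 integer matrix of rank 5; reducing to Smith normal form yields diagonal entries (1,1,1,1,1).

Boundary ∂_2: C_2 → C_1 sends each 2-simplex [p,q,r] to [q,r] − [p,r] + [p,q]. For instance
  ∂[v_0,v_3,v_4] = [v_3,v_4] − [v_0,v_4] + [v_0,v_3],
  ∂[v_0,v_4,v_5] = [v_4,v_5] − [v_0,v_5] + [v_0,v_4].
The 12×6 boundary matrix has rank 6 and Smith normal form diag(1,1,1,1,1,1).

Reading off H_k = ker ∂_k / im ∂_{k+1}:

  H_0: rank C_0 − rank ∂_1 = 6 − 5 = 1, and the invariant factors of ∂_1 are all 1, so H_0 ≅ Z.
  H_1: rank ker ∂_1 − rank ∂_2 = (12 − 5) − 6 = 1, and the invariant factors of ∂_2 are all 1, so H_1 ≅ Z.
  H_2: rank ker ∂_2 − rank ∂_3 = (6 − 6) − 0 = 0, and there is no ∂_3, so H_2 ≅ 0.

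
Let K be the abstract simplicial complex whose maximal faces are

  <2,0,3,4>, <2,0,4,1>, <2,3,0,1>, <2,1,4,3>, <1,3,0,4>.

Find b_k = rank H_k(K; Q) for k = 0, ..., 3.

b_0 = 1, b_1 = 0, b_2 = 0, b_3 = 1.

We work with the vertex ordering 0 < 1 < 2 < 3 < 4. The simplices of K, each written with vertices in increasing order, are:

  0-simplices (5): [0], [1], [2], [3], [4]
  1-simplices (10): [0,1], [0,2], [0,3], [0,4], [1,2], [1,3], [1,4], [2,3], [2,4], [3,4]
  2-simplices (10): [0,1,2], [0,1,3], [0,1,4], [0,2,3], [0,2,4], [0,3,4], [1,2,3], [1,2,4], [1,3,4], [2,3,4]
  3-simplices (5): [0,1,2,3], [0,1,2,4], [0,1,3,4], [0,2,3,4], [1,2,3,4]

Hence C_0 ≅ Z^5, C_1 ≅ Z^10, C_2 ≅ Z^10, C_3 ≅ Z^5.

Boundary ∂_1: C_1 → C_0 maps an edge to its endpoints' difference, ∂[p,q] = q − p.
The 5×10 boundary matrix has rank 4 and Smith normal form diag(1,1,1,1).

Boundary ∂_2: C_2 → C_1 acts by ∂[p,q,r] = [q,r] − [p,r] + [p,q]. For instance
  ∂[1,2,3] = [2,3] − [1,3] + [1,2],
  ∂[1,3,4] = [3,4] − [1,4] + [1,3].
The resulting 10×10 matrix has rank 6, and its Smith normal form has invariant factors (1,1,1,1,1,1).

Boundary ∂_3: C_3 → C_2 sends each 3-simplex σ to the alternating sum Σ_i (−1)^i (σ with its i-th vertex removed). For instance
  ∂[0,2,3,4] = [2,3,4] − [0,3,4] + [0,2,4] − [0,2,3],
  ∂[0,1,2,4] = [1,2,4] − [0,2,4] + [0,1,4] − [0,1,2].
This gives a 10×5 integer matrix of rank 4; reducing to Smith normal form yields diagonal entries (1,1,1,1).

Computing H_k = (kernel of ∂_k) / (image of ∂_{k+1}):

  H_0: rank C_0 − rank ∂_1 = 5 − 4 = 1, and the invariant factors of ∂_1 are all 1, so H_0 ≅ Z.
  H_1: rank ker ∂_1 − rank ∂_2 = (10 − 4) − 6 = 0, and the invariant factors of ∂_2 are all 1, so H_1 ≅ 0.
  H_2: rank ker ∂_2 − rank ∂_3 = (10 − 6) − 4 = 0, and the invariant factors of ∂_3 are all 1, so H_2 ≅ 0.
  H_3: rank ker ∂_3 − rank ∂_4 = (5 − 4) − 0 = 1, and there is no ∂_4, so H_3 ≅ Z.

As a check, the Euler characteristic is 5 − 10 + 10 − 5 = 0, which agrees with 1 − 0 + 0 − 1 = 0.

Hence the Betti numbers are b_0 = 1, b_1 = 0, b_2 = 0, b_3 = 1.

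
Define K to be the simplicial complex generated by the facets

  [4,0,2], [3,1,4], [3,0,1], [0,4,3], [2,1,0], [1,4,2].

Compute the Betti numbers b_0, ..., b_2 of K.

We work with the vertex ordering 0 < 1 < 2 < 3 < 4. The simplices of K, each written with vertices in increasing order, are:

  0-simplices (5): [0], [1], [2], [3], [4]
  1-simplices (9): [0,1], [0,2], [0,3], [0,4], [1,2], [1,3], [1,4], [2,4], [3,4]
  2-simplices (6): [0,1,2], [0,1,3], [0,2,4], [0,3,4], [1,2,4], [1,3,4]

giving chain groups C_0 ≅ Z^5, C_1 ≅ Z^9, C_2 ≅ Z^6.

The boundary map ∂_1: C_1 → C_0 sends each edge [p,q] (with p < q) to q − p. For instance
  ∂[1,2] = [2] − [1].
The 5×9 boundary matrix has rank 4 and Smith normal form diag(1,1,1,1).

∂_2: C_2 → C_1 sends each 2-simplex [p,q,r] to [q,r] − [p,r] + [p,q]. For instance
  ∂[0,3,4] = [3,4] − [0,4] + [0,3],
  ∂[0,1,3] = [1,3] − [0,3] + [0,1].
As a 9×6 matrix over Z this has rank 5, with invariant factors (1,1,1,1,1).

Computing H_k = (kernel of ∂_k) / (image of ∂_{k+1}):

  H_0: rank C_0 − rank ∂_1 = 5 − 4 = 1, and the invariant factors of ∂_1 are all 1, so H_0 = Z.
  H_1: rank ker ∂_1 − rank ∂_2 = (9 − 4) − 5 = 0, and the invariant factors of ∂_2 are all 1, so H_1 = 0.
  H_2: rank ker ∂_2 − rank ∂_3 = (6 − 5) − 0 = 1, and there is no ∂_3, so H_2 = Z.

Hence the Betti numbers are b_0 = 1, b_1 = 0, b_2 = 1.

b_0 = 1, b_1 = 0, b_2 = 1.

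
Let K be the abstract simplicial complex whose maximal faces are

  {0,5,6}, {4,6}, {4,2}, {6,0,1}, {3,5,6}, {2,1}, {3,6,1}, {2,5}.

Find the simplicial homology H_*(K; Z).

H_0 ≅ Z,  H_1 ≅ Z^2,  H_2 = 0.

K has 7 vertices, 12 edges, 4 triangles.
rank ∂_0 = 0, rank ∂_1 = 6 ⇒ b_0 = 7 − 0 − 6 = 1; all invariant factors of ∂_1 are 1 so no torsion. So H_0 ≅ Z.
rank ∂_1 = 6, rank ∂_2 = 4 ⇒ b_1 = 12 − 6 − 4 = 2; all invariant factors of ∂_2 are 1 so no torsion. So H_1 ≅ Z^2.
rank ∂_2 = 4, rank ∂_3 = 0 ⇒ b_2 = 4 − 4 − 0 = 0. So H_2 ≅ 0.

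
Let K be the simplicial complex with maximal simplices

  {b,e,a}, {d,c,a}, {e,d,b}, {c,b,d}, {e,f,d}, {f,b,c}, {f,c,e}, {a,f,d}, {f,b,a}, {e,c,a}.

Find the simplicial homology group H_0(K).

H_0 ≅ Z.

Take the total order a < b < c < d < e < f on the vertex set. Then K (dimension 2) consists of the simplices:

  0-simplices (6): a, b, c, d, e, f
  1-simplices (15): ab, ac, ad, ae, af, bc, bd, be, bf, cd, ce, cf, de, df, ef
  2-simplices (10): abe, abf, acd, ace, adf, bcd, bcf, bde, cef, def

Hence C_0 ≅ Z^6, C_1 ≅ Z^15, C_2 ≅ Z^10.

Boundary ∂_1: C_1 → C_0 maps an edge to its endpoints' difference, ∂[p,q] = q − p.
The 6×15 boundary matrix has rank 5 and Smith normal form diag(1,1,1,1,1).

The boundary map ∂_2: C_2 → C_1 maps a triangle to the signed sum of its edges. For instance
  ∂bde = de − be + bd,
  ∂abf = bf − af + ab.
As a 15×10 matrix over Z this has rank 10, with invariant factors (1,1,1,1,1,1,1,1,1,2).

Computing H_k = (kernel of ∂_k) / (image of ∂_{k+1}):

  H_0: rank C_0 − rank ∂_1 = 6 − 5 = 1, and the invariant factors of ∂_1 are all 1, so H_0 ≅ Z.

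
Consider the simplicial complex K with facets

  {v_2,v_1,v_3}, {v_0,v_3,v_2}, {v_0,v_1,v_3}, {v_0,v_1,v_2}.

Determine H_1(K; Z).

H_1 = 0.

Take the total order v_0 < v_1 < v_2 < v_3 on the vertex set. Then K (dimension 2) consists of the simplices:

  0-simplices (4): [v_0], [v_1], [v_2], [v_3]
  1-simplices (6): [v_0,v_1], [v_0,v_2], [v_0,v_3], [v_1,v_2], [v_1,v_3], [v_2,v_3]
  2-simplices (4): [v_0,v_1,v_2], [v_0,v_1,v_3], [v_0,v_2,v_3], [v_1,v_2,v_3]

giving chain groups C_0 ≅ Z^4, C_1 ≅ Z^6, C_2 ≅ Z^4.

Boundary ∂_1: C_1 → C_0 is given by ∂[p,q] = [q] − [p].
This gives a 4×6 integer matrix of rank 3; reducing to Smith normal form yields diagonal entries (1,1,1).

The boundary map ∂_2: C_2 → C_1 maps a triangle to the signed sum of its edges. For instance
  ∂[v_0,v_1,v_3] = [v_1,v_3] − [v_0,v_3] + [v_0,v_1],
  ∂[v_0,v_2,v_3] = [v_2,v_3] − [v_0,v_3] + [v_0,v_2].
The 6×4 boundary matrix has rank 3 and Smith normal form diag(1,1,1).

From H_k ≅ ker(∂_k) / im(∂_{k+1}) we obtain:

  H_1: rank ker ∂_1 − rank ∂_2 = (6 − 3) − 3 = 0, and the invariant factors of ∂_2 are all 1, so H_1 = 0.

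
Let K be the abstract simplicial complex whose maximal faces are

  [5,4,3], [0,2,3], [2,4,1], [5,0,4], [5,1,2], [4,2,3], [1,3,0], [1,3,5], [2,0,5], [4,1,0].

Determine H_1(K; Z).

H_1 = Z/2.

Fix the vertex order 0 < 1 < 2 < 3 < 4 < 5 and write every simplex with vertices in increasing order. Then dim K = 2 and the simplices of K are:

  0-simplices (6): [0], [1], [2], [3], [4], [5]
  1-simplices (15): [0,1], [0,2], [0,3], [0,4], [0,5], [1,2], [1,3], [1,4], [1,5], [2,3], [2,4], [2,5], [3,4], [3,5], [4,5]
  2-simplices (10): [0,1,3], [0,1,4], [0,2,3], [0,2,5], [0,4,5], [1,2,4], [1,2,5], [1,3,5], [2,3,4], [3,4,5]

Hence C_0 ≅ Z^6, C_1 ≅ Z^15, C_2 ≅ Z^10.

Boundary ∂_1: C_1 → C_0 maps an edge to its endpoints' difference, ∂[p,q] = q − p.
The 6×15 boundary matrix has rank 5 and Smith normal form diag(1,1,1,1,1).

∂_2: C_2 → C_1 maps a triangle to the signed sum of its edges. For instance
  ∂[3,4,5] = [4,5] − [3,5] + [3,4],
  ∂[0,4,5] = [4,5] − [0,5] + [0,4].
The 15×10 boundary matrix has rank 10 and Smith normal form diag(1,1,1,1,1,1,1,1,1,2).

Now H_k = ker ∂_k / im ∂_{k+1}, so:

  H_1: rank ker ∂_1 − rank ∂_2 = (15 − 5) − 10 = 0, and ∂_2 has invariant factor 2 > 1, so H_1 = Z/2.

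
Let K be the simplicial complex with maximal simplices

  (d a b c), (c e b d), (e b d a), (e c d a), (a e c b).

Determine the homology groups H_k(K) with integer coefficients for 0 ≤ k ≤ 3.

H_0 = Z,  H_1 = 0,  H_2 = 0,  H_3 = Z.

Order the vertices as a < b < c < d < e. Listing each simplex with vertices in this order, K has dimension 3 with simplices:

  0-simplices (5): a, b, c, d, e
  1-simplices (10): ab, ac, ad, ae, bc, bd, be, cd, ce, de
  2-simplices (10): abc, abd, abe, acd, ace, ade, bcd, bce, bde, cde
  3-simplices (5): abcd, abce, abde, acde, bcde

so the chain groups are C_0 ≅ Z^5, C_1 ≅ Z^10, C_2 ≅ Z^10, C_3 ≅ Z^5.

∂_1: C_1 → C_0 maps an edge to its endpoints' difference, ∂[p,q] = q − p. For instance
  ∂ac = c − a.
The 5×10 boundary matrix has rank 4 and Smith normal form diag(1,1,1,1).

∂_2: C_2 → C_1 acts by ∂[p,q,r] = [q,r] − [p,r] + [p,q]. For instance
  ∂cde = de − ce + cd,
  ∂abc = bc − ac + ab.
The resulting 10×10 matrix has rank 6, and its Smith normal form has invariant factors (1,1,1,1,1,1).

Boundary ∂_3: C_3 → C_2 sends each 3-simplex σ to the alternating sum Σ_i (−1)^i (σ with its i-th vertex removed). For instance
  ∂abce = bce − ace + abe − abc,
  ∂bcde = cde − bde + bce − bcd.
The 10×5 boundary matrix has rank 4 and Smith normal form diag(1,1,1,1).

Reading off H_k = ker ∂_k / im ∂_{k+1}:

  H_0: rank C_0 − rank ∂_1 = 5 − 4 = 1, and the invariant factors of ∂_1 are all 1, so H_0 ≅ Z.
  H_1: rank ker ∂_1 − rank ∂_2 = (10 − 4) − 6 = 0, and the invariant factors of ∂_2 are all 1, so H_1 ≅ 0.
  H_2: rank ker ∂_2 − rank ∂_3 = (10 − 6) − 4 = 0, and the invariant factors of ∂_3 are all 1, so H_2 ≅ 0.
  H_3: rank ker ∂_3 − rank ∂_4 = (5 − 4) − 0 = 1, and there is no ∂_4, so H_3 ≅ Z.

As a check, the Euler characteristic is 5 − 10 + 10 − 5 = 0, which agrees with 1 − 0 + 0 − 1 = 0.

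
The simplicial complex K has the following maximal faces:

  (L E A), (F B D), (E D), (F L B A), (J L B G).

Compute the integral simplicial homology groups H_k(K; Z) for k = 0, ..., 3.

We work with the vertex ordering A < B < D < E < F < G < J < L. The simplices of K, each written with vertices in increasing order, are:

  0-simplices (8): A, B, D, E, F, G, J, L
  1-simplices (16): AB, AE, AF, AL, BD, BF, BG, BJ, BL, DE, DF, EL, FL, GJ, GL, JL
  2-simplices (10): ABF, ABL, AEL, AFL, BDF, BFL, BGJ, BGL, BJL, GJL
  3-simplices (2): ABFL, BGJL

giving chain groups C_0 ≅ Z^8, C_1 ≅ Z^16, C_2 ≅ Z^10, C_3 ≅ Z^2.

∂_1: C_1 → C_0 is given by ∂[p,q] = [q] − [p]. For instance
  ∂BD = D − B.
The resulting 8×16 matrix has rank 7, and its Smith normal form has invariant factors (1,1,1,1,1,1,1).

The boundary map ∂_2: C_2 → C_1 maps a triangle to the signed sum of its edges. For instance
  ∂AEL = EL − AL + AE,
  ∂GJL = JL − GL + GJ.
This gives a 16×10 integer matrix of rank 8; reducing to Smith normal form yields diagonal entries (1,1,1,1,1,1,1,1).

∂_3: C_3 → C_2 sends each 3-simplex σ to the alternating sum Σ_i (−1)^i (σ with its i-th vertex removed). For instance
  ∂ABFL = BFL − AFL + ABL − ABF,
  ∂BGJL = GJL − BJL + BGL − BGJ.
The 10×2 boundary matrix has rank 2 and Smith normal form diag(1,1).

From H_k ≅ ker(∂_k) / im(∂_{k+1}) we obtain:

  H_0: rank C_0 − rank ∂_1 = 8 − 7 = 1, and the invariant factors of ∂_1 are all 1, so H_0 = Z.
  H_1: rank ker ∂_1 − rank ∂_2 = (16 − 7) − 8 = 1, and the invariant factors of ∂_2 are all 1, so H_1 = Z.
  H_2: rank ker ∂_2 − rank ∂_3 = (10 − 8) − 2 = 0, and the invariant factors of ∂_3 are all 1, so H_2 = 0.
  H_3: rank ker ∂_3 − rank ∂_4 = (2 − 2) − 0 = 0, and there is no ∂_4, so H_3 = 0.

As a check, the Euler characteristic is 8 − 16 + 10 − 2 = 0, which agrees with 1 − 1 + 0 − 0 = 0.

H_0 = Z,  H_1 = Z,  H_2 = 0,  H_3 = 0.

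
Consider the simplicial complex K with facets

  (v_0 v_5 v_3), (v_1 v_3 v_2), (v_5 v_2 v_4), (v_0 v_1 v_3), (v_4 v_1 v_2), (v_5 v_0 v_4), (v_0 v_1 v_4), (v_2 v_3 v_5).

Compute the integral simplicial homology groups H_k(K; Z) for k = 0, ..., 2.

We work with the vertex ordering v_0 < v_1 < v_2 < v_3 < v_4 < v_5. The simplices of K, each written with vertices in increasing order, are:

  0-simplices (6): [v_0], [v_1], [v_2], [v_3], [v_4], [v_5]
  1-simplices (12): [v_0,v_1], [v_0,v_3], [v_0,v_4], [v_0,v_5], [v_1,v_2], [v_1,v_3], [v_1,v_4], [v_2,v_3], [v_2,v_4], [v_2,v_5], [v_3,v_5], [v_4,v_5]
  2-simplices (8): [v_0,v_1,v_3], [v_0,v_1,v_4], [v_0,v_3,v_5], [v_0,v_4,v_5], [v_1,v_2,v_3], [v_1,v_2,v_4], [v_2,v_3,v_5], [v_2,v_4,v_5]

so the chain groups are C_0 ≅ Z^6, C_1 ≅ Z^12, C_2 ≅ Z^8.

∂_1: C_1 → C_0 maps an edge to its endpoints' difference, ∂[p,q] = q − p. For instance
  ∂[v_1,v_3] = [v_3] − [v_1].
This gives a 6×12 integer matrix of rank 5; reducing to Smith normal form yields diagonal entries (1,1,1,1,1).

Boundary ∂_2: C_2 → C_1 sends each 2-simplex [p,q,r] to [q,r] − [p,r] + [p,q]. For instance
  ∂[v_0,v_1,v_4] = [v_1,v_4] − [v_0,v_4] + [v_0,v_1],
  ∂[v_0,v_4,v_5] = [v_4,v_5] − [v_0,v_5] + [v_0,v_4].
The resulting 12×8 matrix has rank 7, and its Smith normal form has invariant factors (1,1,1,1,1,1,1).

Now H_k = ker ∂_k / im ∂_{k+1}, so:

  H_0: rank C_0 − rank ∂_1 = 6 − 5 = 1, and the invariant factors of ∂_1 are all 1, so H_0 = Z.
  H_1: rank ker ∂_1 − rank ∂_2 = (12 − 5) − 7 = 0, and the invariant factors of ∂_2 are all 1, so H_1 = 0.
  H_2: rank ker ∂_2 − rank ∂_3 = (8 − 7) − 0 = 1, and there is no ∂_3, so H_2 = Z.

(K is a triangulation of the 2-sphere S^2.)

H_0 ≅ Z,  H_1 = 0,  H_2 ≅ Z.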